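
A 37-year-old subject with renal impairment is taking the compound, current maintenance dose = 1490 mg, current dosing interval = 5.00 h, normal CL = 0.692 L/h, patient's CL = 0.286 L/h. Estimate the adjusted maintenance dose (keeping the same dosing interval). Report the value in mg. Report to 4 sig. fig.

To keep the same average steady-state level, dosing rate must scale with clearance.
CL ratio = 0.286 / 0.692 = 0.4133
New dose (same interval) = 1490 × 0.4133 = 615.8 mg

615.8 mg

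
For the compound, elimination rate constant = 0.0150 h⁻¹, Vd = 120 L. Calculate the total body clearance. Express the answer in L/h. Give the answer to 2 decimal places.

CL = k × Vd = 0.0150 × 120 = 1.800 L/h

1.80 L/h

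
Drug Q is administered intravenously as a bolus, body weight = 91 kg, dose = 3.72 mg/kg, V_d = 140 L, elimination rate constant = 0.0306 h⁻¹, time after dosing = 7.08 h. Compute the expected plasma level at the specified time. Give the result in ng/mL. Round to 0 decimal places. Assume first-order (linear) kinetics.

1947 ng/mL

Total dose = 3.72 × 91 = 338.5 mg
C₀ = Dose / Vd = 338.5 / 140 = 2.418 mg/L
C = C₀ · e^(−k·t) = 2.418 × e^(−0.03060 × 7.08)
  = 2.418 × 0.8052 = 1.947 mg/L
Convert: 1.947 mg/L × 1000 = 1947 ng/mL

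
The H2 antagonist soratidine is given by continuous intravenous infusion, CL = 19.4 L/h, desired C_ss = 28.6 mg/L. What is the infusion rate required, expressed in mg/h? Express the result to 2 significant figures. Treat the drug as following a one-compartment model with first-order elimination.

At steady state, infusion rate R₀ = Css × CL = 28.6 × 19.40 = 554.8 mg/h

550 mg/h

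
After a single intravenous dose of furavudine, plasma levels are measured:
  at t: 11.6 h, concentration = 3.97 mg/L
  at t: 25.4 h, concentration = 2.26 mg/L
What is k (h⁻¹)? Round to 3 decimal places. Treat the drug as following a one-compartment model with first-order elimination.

0.041 h⁻¹

k = ln(C₁/C₂) / (t₂ − t₁) = ln(3.97/2.26) / (25.4 − 11.6)
  = 0.5634 / 13.80 = 0.04083 h⁻¹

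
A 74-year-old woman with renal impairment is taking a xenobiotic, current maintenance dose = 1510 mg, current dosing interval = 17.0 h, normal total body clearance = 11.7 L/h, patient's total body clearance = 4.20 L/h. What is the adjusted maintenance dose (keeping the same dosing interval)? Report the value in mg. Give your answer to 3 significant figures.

To keep the same average steady-state level, dosing rate must scale with clearance.
CL ratio = 4.20 / 11.7 = 0.3590
New dose (same interval) = 1510 × 0.3590 = 542.1 mg

542 mg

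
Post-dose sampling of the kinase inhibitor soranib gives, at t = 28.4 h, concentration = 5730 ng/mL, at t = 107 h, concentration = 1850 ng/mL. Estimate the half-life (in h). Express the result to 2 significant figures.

48 h

k = ln(C₁/C₂) / (t₂ − t₁) = ln(5730/1850) / (107 − 28.4)
  = 1.131 / 78.60 = 0.01439 h⁻¹
t½ = ln2 / k = 0.693147 / 0.01439 = 48.17 h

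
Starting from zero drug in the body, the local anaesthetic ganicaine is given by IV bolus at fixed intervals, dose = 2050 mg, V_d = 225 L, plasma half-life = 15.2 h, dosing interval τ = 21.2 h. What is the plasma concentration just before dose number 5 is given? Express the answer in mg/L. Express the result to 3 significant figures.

C₀ per dose = Dose / Vd = 2050 / 225 = 9.111 mg/L
k = ln2 / t½ = 0.693147 / 15.2 = 0.04560 h⁻¹
Fraction remaining after one interval: r = e^(−kτ) = e^(−0.04560 × 21.2) = 0.3803
Before dose 5, 4 doses have been given (aged 1τ, 2τ, 3τ, 4τ).
C_trough = C₀ × (r + r² + … + r^4) = C₀ × r(1−r^4)/(1−r)
        = 9.111 × 0.3803 × (1 − 0.02092) / (1 − 0.3803) = 5.474 mg/L

5.47 mg/L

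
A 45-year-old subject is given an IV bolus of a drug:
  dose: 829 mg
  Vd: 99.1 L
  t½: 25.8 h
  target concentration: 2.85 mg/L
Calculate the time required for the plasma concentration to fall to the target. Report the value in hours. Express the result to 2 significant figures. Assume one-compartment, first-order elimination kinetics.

C₀ = Dose / Vd = 829.0 / 99.1 = 8.365 mg/L
k = ln2 / t½ = 0.693147 / 25.8 = 0.02687 h⁻¹
t = ln(C₀ / C) / k = ln(8.365 / 2.85) / 0.02687
  = ln(2.935) / 0.02687 = 1.077 / 0.02687 = 40.08 h

40 h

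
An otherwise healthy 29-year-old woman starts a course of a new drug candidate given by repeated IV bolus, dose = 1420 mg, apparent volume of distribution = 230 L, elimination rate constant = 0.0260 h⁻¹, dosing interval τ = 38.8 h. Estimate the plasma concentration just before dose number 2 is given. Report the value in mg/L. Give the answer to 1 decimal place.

C₀ per dose = Dose / Vd = 1420 / 230 = 6.174 mg/L
Fraction remaining after one interval: r = e^(−kτ) = e^(−0.02600 × 38.8) = 0.3647
Before dose 2, 1 dose has been given (aged 1τ).
C_trough = C₀ × r = 6.174 × 0.3647 = 2.252 mg/L

2.3 mg/L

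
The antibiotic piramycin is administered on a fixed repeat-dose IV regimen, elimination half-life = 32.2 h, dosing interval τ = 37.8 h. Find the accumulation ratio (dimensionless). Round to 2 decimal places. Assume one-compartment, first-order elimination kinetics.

1.80

k = ln2 / t½ = 0.693147 / 32.2 = 0.02153 h⁻¹
e^(−kτ) = e^(−0.02153 × 37.8) = 0.4432
Accumulation ratio R = 1 / (1 − e^(−kτ)) = 1 / (1 − 0.4432) = 1.796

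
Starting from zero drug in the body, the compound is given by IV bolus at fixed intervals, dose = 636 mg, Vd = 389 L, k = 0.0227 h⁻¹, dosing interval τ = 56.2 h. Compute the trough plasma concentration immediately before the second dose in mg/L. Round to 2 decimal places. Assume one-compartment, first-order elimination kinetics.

0.46 mg/L

C₀ per dose = Dose / Vd = 636 / 389 = 1.635 mg/L
Fraction remaining after one interval: r = e^(−kτ) = e^(−0.02270 × 56.2) = 0.2792
Before dose 2, 1 dose has been given (aged 1τ).
C_trough = C₀ × r = 1.635 × 0.2792 = 0.4565 mg/L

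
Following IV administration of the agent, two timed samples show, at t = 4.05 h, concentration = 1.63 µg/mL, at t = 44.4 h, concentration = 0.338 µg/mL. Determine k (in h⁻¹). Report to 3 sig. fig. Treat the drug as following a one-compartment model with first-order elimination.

k = ln(C₁/C₂) / (t₂ − t₁) = ln(1.63/0.338) / (44.4 − 4.05)
  = 1.573 / 40.35 = 0.03898 h⁻¹

0.0390 h⁻¹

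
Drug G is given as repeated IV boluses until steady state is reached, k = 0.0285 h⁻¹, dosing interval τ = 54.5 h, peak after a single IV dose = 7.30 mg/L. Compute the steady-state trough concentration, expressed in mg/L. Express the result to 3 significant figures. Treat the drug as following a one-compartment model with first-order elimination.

1.96 mg/L

e^(−kτ) = e^(−0.02850 × 54.5) = 0.2116
Accumulation ratio R = 1 / (1 − e^(−kτ)) = 1 / (1 − 0.2116) = 1.268
Steady-state trough = C₀ × R × e^(−kτ) = 7.30 × 1.268 × 0.2116 = 1.959 mg/L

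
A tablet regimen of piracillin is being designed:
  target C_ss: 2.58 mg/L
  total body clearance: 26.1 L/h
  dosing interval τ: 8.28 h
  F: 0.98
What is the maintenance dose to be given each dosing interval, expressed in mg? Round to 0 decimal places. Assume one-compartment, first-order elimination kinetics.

At steady state, F × (Dose/τ) = Css × CL.
Dose = Css × CL × τ / F = 2.58 × 26.10 × 8.28 / 0.98 = 568.9 mg

569 mg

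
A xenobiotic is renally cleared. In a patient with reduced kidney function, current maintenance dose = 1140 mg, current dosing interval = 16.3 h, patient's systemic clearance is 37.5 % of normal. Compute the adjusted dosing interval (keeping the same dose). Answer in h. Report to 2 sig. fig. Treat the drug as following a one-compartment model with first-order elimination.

43 h

To keep the same average steady-state level, dosing rate must scale with clearance.
CL ratio = 37.5 / 100 = 0.3750
New interval (same dose) = 16.3 / 0.3750 = 43.47 h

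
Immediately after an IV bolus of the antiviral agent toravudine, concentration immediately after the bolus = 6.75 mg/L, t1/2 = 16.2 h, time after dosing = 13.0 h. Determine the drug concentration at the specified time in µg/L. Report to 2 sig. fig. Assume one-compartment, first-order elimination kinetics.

3900 µg/L

k = ln2 / t½ = 0.693147 / 16.2 = 0.04279 h⁻¹
C = C₀ · e^(−k·t) = 6.750 × e^(−0.04279 × 13.0)
  = 6.750 × 0.5733 = 3.870 mg/L
Convert: 3.870 mg/L × 1000 = 3870 µg/L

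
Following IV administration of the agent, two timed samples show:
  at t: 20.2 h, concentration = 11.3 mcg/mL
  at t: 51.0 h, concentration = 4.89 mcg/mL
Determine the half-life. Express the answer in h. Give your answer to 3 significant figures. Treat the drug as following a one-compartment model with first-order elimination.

k = ln(C₁/C₂) / (t₂ − t₁) = ln(11.3/4.89) / (51.0 − 20.2)
  = 0.8376 / 30.80 = 0.02719 h⁻¹
t½ = ln2 / k = 0.693147 / 0.02719 = 25.49 h

25.5 h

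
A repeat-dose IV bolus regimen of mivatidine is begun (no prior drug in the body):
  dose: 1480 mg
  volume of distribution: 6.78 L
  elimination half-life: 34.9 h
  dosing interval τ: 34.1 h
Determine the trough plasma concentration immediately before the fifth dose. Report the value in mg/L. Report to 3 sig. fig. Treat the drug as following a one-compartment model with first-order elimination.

C₀ per dose = Dose / Vd = 1480 / 6.78 = 218.3 mg/L
k = ln2 / t½ = 0.693147 / 34.9 = 0.01986 h⁻¹
Fraction remaining after one interval: r = e^(−kτ) = e^(−0.01986 × 34.1) = 0.5080
Before dose 5, 4 doses have been given (aged 1τ, 2τ, 3τ, 4τ).
C_trough = C₀ × (r + r² + … + r^4) = C₀ × r(1−r^4)/(1−r)
        = 218.3 × 0.5080 × (1 − 0.06660) / (1 − 0.5080) = 210.4 mg/L

210 mg/L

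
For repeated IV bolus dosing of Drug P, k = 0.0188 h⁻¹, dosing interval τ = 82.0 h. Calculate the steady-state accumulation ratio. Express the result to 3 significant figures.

1.27

e^(−kτ) = e^(−0.01880 × 82.0) = 0.2140
Accumulation ratio R = 1 / (1 − e^(−kτ)) = 1 / (1 − 0.2140) = 1.272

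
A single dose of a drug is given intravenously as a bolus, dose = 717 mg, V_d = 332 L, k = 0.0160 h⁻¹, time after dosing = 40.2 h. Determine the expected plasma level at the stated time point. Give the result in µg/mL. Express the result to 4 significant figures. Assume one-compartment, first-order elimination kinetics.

C₀ = Dose / Vd = 717.0 / 332 = 2.160 mg/L
C = C₀ · e^(−k·t) = 2.160 × e^(−0.01600 × 40.2)
  = 2.160 × 0.5256 = 1.135 mg/L
(1.135 mg/L = 1.135 µg/mL)

1.135 µg/mL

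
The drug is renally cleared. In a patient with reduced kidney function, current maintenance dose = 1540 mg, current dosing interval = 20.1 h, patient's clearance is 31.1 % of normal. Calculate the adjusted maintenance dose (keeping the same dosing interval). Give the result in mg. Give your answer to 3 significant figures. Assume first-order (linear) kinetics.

To keep the same average steady-state level, dosing rate must scale with clearance.
CL ratio = 31.1 / 100 = 0.3110
New dose (same interval) = 1540 × 0.3110 = 478.9 mg

479 mg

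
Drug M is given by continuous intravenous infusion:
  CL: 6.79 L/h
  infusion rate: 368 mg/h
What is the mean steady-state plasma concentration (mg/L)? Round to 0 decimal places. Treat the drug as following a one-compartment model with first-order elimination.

At steady state Css = R₀ / CL = 368 / 6.790 = 54.20 mg/L

54 mg/L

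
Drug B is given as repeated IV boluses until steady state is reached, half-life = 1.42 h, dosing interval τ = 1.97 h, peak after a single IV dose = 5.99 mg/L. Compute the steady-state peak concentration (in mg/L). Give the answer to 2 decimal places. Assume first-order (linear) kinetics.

k = ln2 / t½ = 0.693147 / 1.42 = 0.4881 h⁻¹
e^(−kτ) = e^(−0.4881 × 1.97) = 0.3823
Accumulation ratio R = 1 / (1 − e^(−kτ)) = 1 / (1 − 0.3823) = 1.619
Steady-state peak = C₀ × R = 5.99 × 1.619 = 9.698 mg/L

9.70 mg/L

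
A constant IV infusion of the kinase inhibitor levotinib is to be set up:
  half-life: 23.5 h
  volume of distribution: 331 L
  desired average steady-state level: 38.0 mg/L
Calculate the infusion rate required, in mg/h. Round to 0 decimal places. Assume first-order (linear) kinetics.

k = ln2 / t½ = 0.693147 / 23.5 = 0.02950 h⁻¹
CL = k × Vd = 0.02950 × 331 = 9.765 L/h
At steady state, infusion rate R₀ = Css × CL = 38.0 × 9.765 = 371.1 mg/h

371 mg/h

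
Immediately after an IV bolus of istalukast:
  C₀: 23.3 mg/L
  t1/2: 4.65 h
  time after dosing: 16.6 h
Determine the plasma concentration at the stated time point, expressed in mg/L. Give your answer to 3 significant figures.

1.96 mg/L

k = ln2 / t½ = 0.693147 / 4.65 = 0.1491 h⁻¹
C = C₀ · e^(−k·t) = 23.30 × e^(−0.1491 × 16.6)
  = 23.30 × 0.08416 = 1.961 mg/L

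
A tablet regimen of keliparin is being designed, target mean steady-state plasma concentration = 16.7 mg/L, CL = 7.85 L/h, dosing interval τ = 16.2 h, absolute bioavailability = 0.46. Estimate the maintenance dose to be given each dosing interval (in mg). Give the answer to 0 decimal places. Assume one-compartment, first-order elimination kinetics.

4617 mg

At steady state, F × (Dose/τ) = Css × CL.
Dose = Css × CL × τ / F = 16.7 × 7.850 × 16.2 / 0.46 = 4617 mg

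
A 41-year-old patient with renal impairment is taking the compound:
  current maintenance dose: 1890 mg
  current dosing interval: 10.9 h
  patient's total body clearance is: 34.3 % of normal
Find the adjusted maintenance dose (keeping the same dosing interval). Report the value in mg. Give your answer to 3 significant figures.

To keep the same average steady-state level, dosing rate must scale with clearance.
CL ratio = 34.3 / 100 = 0.3430
New dose (same interval) = 1890 × 0.3430 = 648.3 mg

648 mg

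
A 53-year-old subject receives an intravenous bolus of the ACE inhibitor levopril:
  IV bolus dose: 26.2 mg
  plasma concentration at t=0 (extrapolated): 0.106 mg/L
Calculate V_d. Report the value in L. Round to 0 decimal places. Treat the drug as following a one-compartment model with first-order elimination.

Vd = Dose / C₀ = 26.20 / 0.106 = 247.2 L

247 L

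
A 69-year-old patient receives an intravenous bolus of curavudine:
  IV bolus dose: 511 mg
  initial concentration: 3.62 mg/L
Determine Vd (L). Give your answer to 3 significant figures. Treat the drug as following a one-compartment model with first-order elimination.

141 L

Vd = Dose / C₀ = 511.0 / 3.62 = 141.2 L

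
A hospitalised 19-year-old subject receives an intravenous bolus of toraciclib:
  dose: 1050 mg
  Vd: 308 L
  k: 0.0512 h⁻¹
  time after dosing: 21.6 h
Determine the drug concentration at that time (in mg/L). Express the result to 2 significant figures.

C₀ = Dose / Vd = 1050 / 308 = 3.409 mg/L
C = C₀ · e^(−k·t) = 3.409 × e^(−0.05120 × 21.6)
  = 3.409 × 0.3309 = 1.128 mg/L

1.1 mg/L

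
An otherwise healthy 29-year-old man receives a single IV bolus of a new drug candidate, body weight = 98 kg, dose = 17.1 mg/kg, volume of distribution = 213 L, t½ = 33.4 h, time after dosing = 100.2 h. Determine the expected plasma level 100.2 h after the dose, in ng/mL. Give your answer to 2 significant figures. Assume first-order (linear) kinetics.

980 ng/mL

Total dose = 17.1 × 98 = 1676 mg
C₀ = Dose / Vd = 1676 / 213 = 7.869 mg/L
k = ln2 / t½ = 0.693147 / 33.4 = 0.02075 h⁻¹
t / t½ = 100.2 / 33.4 = 3 half-lives
C = C₀ × (1/2)^3 = 7.869 × 0.1250 = 0.9836 mg/L
Convert: 0.9836 mg/L × 1000 = 983.6 ng/mL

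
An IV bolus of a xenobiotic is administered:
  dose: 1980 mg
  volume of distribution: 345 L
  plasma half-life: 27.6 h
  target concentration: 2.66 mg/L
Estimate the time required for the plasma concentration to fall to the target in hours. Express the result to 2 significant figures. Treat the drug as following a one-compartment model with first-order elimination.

C₀ = Dose / Vd = 1980 / 345 = 5.739 mg/L
k = ln2 / t½ = 0.693147 / 27.6 = 0.02511 h⁻¹
t = ln(C₀ / C) / k = ln(5.739 / 2.66) / 0.02511
  = ln(2.158) / 0.02511 = 0.7692 / 0.02511 = 30.63 h

31 h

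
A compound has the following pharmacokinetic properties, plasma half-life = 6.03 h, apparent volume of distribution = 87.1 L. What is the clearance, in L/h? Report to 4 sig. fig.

k = ln2 / t½ = 0.693147 / 6.03 = 0.1149 h⁻¹
CL = k × Vd = 0.1149 × 87.1 = 10.01 L/h

10.01 L/h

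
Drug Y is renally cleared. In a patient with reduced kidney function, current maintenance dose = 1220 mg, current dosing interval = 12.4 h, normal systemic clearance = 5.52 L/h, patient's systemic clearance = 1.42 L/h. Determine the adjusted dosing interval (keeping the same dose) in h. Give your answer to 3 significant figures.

To keep the same average steady-state level, dosing rate must scale with clearance.
CL ratio = 1.42 / 5.52 = 0.2572
New interval (same dose) = 12.4 / 0.2572 = 48.21 h

48.2 h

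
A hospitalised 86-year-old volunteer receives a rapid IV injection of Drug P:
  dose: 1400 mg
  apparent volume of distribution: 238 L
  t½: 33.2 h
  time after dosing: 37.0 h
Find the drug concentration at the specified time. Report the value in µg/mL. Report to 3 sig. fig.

C₀ = Dose / Vd = 1400 / 238 = 5.882 mg/L
k = ln2 / t½ = 0.693147 / 33.2 = 0.02088 h⁻¹
C = C₀ · e^(−k·t) = 5.882 × e^(−0.02088 × 37.0)
  = 5.882 × 0.4618 = 2.716 mg/L
(2.716 mg/L = 2.716 µg/mL)

2.72 µg/mL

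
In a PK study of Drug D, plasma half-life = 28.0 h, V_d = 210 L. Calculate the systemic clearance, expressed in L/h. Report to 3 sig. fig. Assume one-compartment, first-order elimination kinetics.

k = ln2 / t½ = 0.693147 / 28.0 = 0.02476 h⁻¹
CL = k × Vd = 0.02476 × 210 = 5.200 L/h

5.20 L/h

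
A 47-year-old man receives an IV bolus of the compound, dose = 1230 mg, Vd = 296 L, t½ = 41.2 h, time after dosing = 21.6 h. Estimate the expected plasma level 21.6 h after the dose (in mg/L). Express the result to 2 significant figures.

2.9 mg/L

C₀ = Dose / Vd = 1230 / 296 = 4.155 mg/L
k = ln2 / t½ = 0.693147 / 41.2 = 0.01682 h⁻¹
C = C₀ · e^(−k·t) = 4.155 × e^(−0.01682 × 21.6)
  = 4.155 × 0.6954 = 2.889 mg/L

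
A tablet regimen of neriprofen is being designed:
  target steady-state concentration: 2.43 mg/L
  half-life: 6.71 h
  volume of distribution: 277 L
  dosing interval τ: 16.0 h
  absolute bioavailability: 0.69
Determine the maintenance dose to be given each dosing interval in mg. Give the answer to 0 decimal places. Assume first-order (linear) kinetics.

k = ln2 / t½ = 0.693147 / 6.71 = 0.1033 h⁻¹
CL = k × Vd = 0.1033 × 277 = 28.61 L/h
At steady state, F × (Dose/τ) = Css × CL.
Dose = Css × CL × τ / F = 2.43 × 28.61 × 16.0 / 0.69 = 1612 mg

1612 mg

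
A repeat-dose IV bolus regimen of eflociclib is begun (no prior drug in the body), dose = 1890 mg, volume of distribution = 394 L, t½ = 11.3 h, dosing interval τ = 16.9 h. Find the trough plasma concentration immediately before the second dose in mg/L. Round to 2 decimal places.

C₀ per dose = Dose / Vd = 1890 / 394 = 4.797 mg/L
k = ln2 / t½ = 0.693147 / 11.3 = 0.06134 h⁻¹
Fraction remaining after one interval: r = e^(−kτ) = e^(−0.06134 × 16.9) = 0.3546
Before dose 2, 1 dose has been given (aged 1τ).
C_trough = C₀ × r = 4.797 × 0.3546 = 1.701 mg/L

1.70 mg/L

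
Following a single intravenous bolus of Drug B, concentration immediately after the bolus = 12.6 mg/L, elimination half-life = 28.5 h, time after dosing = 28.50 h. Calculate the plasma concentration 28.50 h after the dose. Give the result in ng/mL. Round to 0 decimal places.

6300 ng/mL

k = ln2 / t½ = 0.693147 / 28.5 = 0.02432 h⁻¹
t / t½ = 28.50 / 28.5 = 1 half-lives
C = C₀ × (1/2)^1 = 12.60 × 0.5000 = 6.300 mg/L
Convert: 6.300 mg/L × 1000 = 6300 ng/mL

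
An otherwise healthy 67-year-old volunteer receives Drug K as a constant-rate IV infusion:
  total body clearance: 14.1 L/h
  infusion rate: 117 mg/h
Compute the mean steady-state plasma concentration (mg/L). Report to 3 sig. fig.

8.30 mg/L

At steady state Css = R₀ / CL = 117 / 14.10 = 8.298 mg/L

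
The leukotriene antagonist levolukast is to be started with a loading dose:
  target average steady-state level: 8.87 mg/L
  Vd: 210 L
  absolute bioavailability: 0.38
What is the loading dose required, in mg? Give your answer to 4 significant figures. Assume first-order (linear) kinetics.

LD = Css × Vd / F = 8.87 × 210 / 0.38 = 4902 mg

4902 mg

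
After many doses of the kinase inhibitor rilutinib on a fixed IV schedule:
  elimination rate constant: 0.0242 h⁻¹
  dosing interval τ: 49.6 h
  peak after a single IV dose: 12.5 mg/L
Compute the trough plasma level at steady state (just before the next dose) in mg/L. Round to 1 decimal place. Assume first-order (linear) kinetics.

5.4 mg/L

e^(−kτ) = e^(−0.02420 × 49.6) = 0.3011
Accumulation ratio R = 1 / (1 − e^(−kτ)) = 1 / (1 − 0.3011) = 1.431
Steady-state trough = C₀ × R × e^(−kτ) = 12.5 × 1.431 × 0.3011 = 5.386 mg/L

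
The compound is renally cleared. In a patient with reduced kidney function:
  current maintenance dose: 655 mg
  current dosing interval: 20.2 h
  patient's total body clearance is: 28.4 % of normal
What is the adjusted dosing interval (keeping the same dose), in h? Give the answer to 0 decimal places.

To keep the same average steady-state level, dosing rate must scale with clearance.
CL ratio = 28.4 / 100 = 0.2840
New interval (same dose) = 20.2 / 0.2840 = 71.13 h

71 h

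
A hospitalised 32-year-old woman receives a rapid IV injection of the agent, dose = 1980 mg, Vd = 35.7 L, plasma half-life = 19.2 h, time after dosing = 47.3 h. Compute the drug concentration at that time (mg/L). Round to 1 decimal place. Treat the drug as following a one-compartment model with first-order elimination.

C₀ = Dose / Vd = 1980 / 35.7 = 55.46 mg/L
k = ln2 / t½ = 0.693147 / 19.2 = 0.03610 h⁻¹
C = C₀ · e^(−k·t) = 55.46 × e^(−0.03610 × 47.3)
  = 55.46 × 0.1813 = 10.05 mg/L

10.1 mg/L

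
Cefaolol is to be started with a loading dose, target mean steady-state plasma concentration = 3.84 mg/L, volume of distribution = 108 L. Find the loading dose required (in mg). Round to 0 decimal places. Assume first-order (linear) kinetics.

415 mg

LD = Css × Vd = 3.84 × 108 = 414.7 mg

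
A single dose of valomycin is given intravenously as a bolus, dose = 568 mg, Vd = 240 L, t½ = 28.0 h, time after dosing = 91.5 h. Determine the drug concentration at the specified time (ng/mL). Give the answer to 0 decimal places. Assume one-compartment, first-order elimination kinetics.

246 ng/mL

C₀ = Dose / Vd = 568.0 / 240 = 2.367 mg/L
k = ln2 / t½ = 0.693147 / 28.0 = 0.02476 h⁻¹
C = C₀ · e^(−k·t) = 2.367 × e^(−0.02476 × 91.5)
  = 2.367 × 0.1038 = 0.2457 mg/L
Convert: 0.2457 mg/L × 1000 = 245.7 ng/mL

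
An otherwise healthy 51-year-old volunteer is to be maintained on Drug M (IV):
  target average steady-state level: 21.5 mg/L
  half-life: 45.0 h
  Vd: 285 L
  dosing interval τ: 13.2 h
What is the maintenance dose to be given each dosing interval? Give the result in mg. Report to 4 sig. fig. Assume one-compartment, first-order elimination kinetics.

k = ln2 / t½ = 0.693147 / 45.0 = 0.01540 h⁻¹
CL = k × Vd = 0.01540 × 285 = 4.389 L/h
At steady state, Dose/τ = Css × CL.
Dose = Css × CL × τ = 21.5 × 4.389 × 13.2 = 1246 mg

1246 mg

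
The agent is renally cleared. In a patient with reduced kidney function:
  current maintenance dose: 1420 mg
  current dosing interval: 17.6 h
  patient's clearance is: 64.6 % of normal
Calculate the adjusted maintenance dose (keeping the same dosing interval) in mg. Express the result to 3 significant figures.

To keep the same average steady-state level, dosing rate must scale with clearance.
CL ratio = 64.6 / 100 = 0.6460
New dose (same interval) = 1420 × 0.6460 = 917.3 mg

917 mg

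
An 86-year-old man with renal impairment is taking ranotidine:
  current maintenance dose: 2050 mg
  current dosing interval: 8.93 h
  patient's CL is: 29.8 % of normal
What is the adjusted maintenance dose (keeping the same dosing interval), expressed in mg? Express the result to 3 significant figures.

611 mg

To keep the same average steady-state level, dosing rate must scale with clearance.
CL ratio = 29.8 / 100 = 0.2980
New dose (same interval) = 2050 × 0.2980 = 610.9 mg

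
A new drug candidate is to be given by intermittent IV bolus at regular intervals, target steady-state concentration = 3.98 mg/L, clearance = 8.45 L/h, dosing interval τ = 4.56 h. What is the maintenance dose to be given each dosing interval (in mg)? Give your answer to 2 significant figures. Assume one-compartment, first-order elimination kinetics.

At steady state, Dose/τ = Css × CL.
Dose = Css × CL × τ = 3.98 × 8.450 × 4.56 = 153.4 mg

150 mg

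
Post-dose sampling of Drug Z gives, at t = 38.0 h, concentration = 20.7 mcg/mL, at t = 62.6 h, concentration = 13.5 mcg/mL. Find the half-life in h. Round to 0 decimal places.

k = ln(C₁/C₂) / (t₂ − t₁) = ln(20.7/13.5) / (62.6 − 38.0)
  = 0.4274 / 24.60 = 0.01737 h⁻¹
t½ = ln2 / k = 0.693147 / 0.01737 = 39.90 h

40 h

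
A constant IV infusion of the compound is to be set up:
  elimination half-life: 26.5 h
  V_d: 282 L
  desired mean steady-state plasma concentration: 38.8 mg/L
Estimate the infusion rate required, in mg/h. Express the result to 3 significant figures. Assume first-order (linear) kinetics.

k = ln2 / t½ = 0.693147 / 26.5 = 0.02616 h⁻¹
CL = k × Vd = 0.02616 × 282 = 7.377 L/h
At steady state, infusion rate R₀ = Css × CL = 38.8 × 7.377 = 286.2 mg/h

286 mg/h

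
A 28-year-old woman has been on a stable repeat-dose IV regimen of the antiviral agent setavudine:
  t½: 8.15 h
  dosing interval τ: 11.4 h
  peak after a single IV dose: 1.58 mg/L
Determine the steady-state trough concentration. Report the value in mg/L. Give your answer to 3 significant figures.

k = ln2 / t½ = 0.693147 / 8.15 = 0.08505 h⁻¹
e^(−kτ) = e^(−0.08505 × 11.4) = 0.3792
Accumulation ratio R = 1 / (1 − e^(−kτ)) = 1 / (1 − 0.3792) = 1.611
Steady-state trough = C₀ × R × e^(−kτ) = 1.58 × 1.611 × 0.3792 = 0.9652 mg/L

0.965 mg/L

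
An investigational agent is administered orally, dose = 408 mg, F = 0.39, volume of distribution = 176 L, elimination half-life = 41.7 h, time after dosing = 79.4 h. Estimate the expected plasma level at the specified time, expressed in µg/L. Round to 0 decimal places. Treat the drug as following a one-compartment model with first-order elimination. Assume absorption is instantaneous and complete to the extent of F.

242 µg/L

Amount reaching circulation = F × Dose = 0.39 × 408.0 = 159.1 mg
C₀ = F·Dose / Vd = 159.1 / 176 = 0.9040 mg/L
k = ln2 / t½ = 0.693147 / 41.7 = 0.01662 h⁻¹
C = C₀ · e^(−k·t) = 0.9040 × e^(−0.01662 × 79.4)
  = 0.9040 × 0.2672 = 0.2415 mg/L
Convert: 0.2415 mg/L × 1000 = 241.5 µg/L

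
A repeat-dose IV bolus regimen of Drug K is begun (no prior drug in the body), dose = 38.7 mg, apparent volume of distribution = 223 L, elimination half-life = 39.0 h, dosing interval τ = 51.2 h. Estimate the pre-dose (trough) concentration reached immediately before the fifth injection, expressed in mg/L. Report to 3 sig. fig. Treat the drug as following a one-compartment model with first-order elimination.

0.114 mg/L

C₀ per dose = Dose / Vd = 38.7 / 223 = 0.1735 mg/L
k = ln2 / t½ = 0.693147 / 39.0 = 0.01777 h⁻¹
Fraction remaining after one interval: r = e^(−kτ) = e^(−0.01777 × 51.2) = 0.4026
Before dose 5, 4 doses have been given (aged 1τ, 2τ, 3τ, 4τ).
C_trough = C₀ × (r + r² + … + r^4) = C₀ × r(1−r^4)/(1−r)
        = 0.1735 × 0.4026 × (1 − 0.02627) / (1 − 0.4026) = 0.1139 mg/L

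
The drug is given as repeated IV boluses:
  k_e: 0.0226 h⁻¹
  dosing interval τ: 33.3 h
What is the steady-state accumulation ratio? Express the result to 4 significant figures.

e^(−kτ) = e^(−0.02260 × 33.3) = 0.4711
Accumulation ratio R = 1 / (1 − e^(−kτ)) = 1 / (1 − 0.4711) = 1.891

1.891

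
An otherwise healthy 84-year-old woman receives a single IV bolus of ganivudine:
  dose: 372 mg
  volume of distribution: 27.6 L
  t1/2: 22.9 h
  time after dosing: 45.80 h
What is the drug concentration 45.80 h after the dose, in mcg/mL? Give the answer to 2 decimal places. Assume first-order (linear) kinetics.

3.37 mcg/mL

C₀ = Dose / Vd = 372.0 / 27.6 = 13.48 mg/L
k = ln2 / t½ = 0.693147 / 22.9 = 0.03027 h⁻¹
t / t½ = 45.80 / 22.9 = 2 half-lives
C = C₀ × (1/2)^2 = 13.48 × 0.2500 = 3.370 mg/L
(3.370 mg/L = 3.370 mcg/mL)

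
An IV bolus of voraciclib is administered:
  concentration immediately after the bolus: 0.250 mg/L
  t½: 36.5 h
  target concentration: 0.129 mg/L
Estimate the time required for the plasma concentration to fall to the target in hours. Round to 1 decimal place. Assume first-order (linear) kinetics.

k = ln2 / t½ = 0.693147 / 36.5 = 0.01899 h⁻¹
t = ln(C₀ / C) / k = ln(0.2500 / 0.129) / 0.01899
  = ln(1.938) / 0.01899 = 0.6617 / 0.01899 = 34.84 h

34.8 h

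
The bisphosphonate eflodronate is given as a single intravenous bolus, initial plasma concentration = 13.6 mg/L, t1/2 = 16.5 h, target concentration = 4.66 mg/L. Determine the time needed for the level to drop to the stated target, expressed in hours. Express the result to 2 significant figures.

k = ln2 / t½ = 0.693147 / 16.5 = 0.04201 h⁻¹
t = ln(C₀ / C) / k = ln(13.60 / 4.66) / 0.04201
  = ln(2.918) / 0.04201 = 1.071 / 0.04201 = 25.49 h

25 h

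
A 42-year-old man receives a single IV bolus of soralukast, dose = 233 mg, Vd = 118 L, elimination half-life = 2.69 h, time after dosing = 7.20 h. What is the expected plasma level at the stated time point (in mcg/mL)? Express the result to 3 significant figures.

0.309 mcg/mL

C₀ = Dose / Vd = 233.0 / 118 = 1.975 mg/L
k = ln2 / t½ = 0.693147 / 2.69 = 0.2577 h⁻¹
C = C₀ · e^(−k·t) = 1.975 × e^(−0.2577 × 7.20)
  = 1.975 × 0.1564 = 0.3089 mg/L
(0.3089 mg/L = 0.3089 mcg/mL)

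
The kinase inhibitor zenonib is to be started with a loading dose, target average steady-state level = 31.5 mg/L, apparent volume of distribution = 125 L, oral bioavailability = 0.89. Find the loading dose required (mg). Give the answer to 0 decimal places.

4424 mg

LD = Css × Vd / F = 31.5 × 125 / 0.89 = 4424 mg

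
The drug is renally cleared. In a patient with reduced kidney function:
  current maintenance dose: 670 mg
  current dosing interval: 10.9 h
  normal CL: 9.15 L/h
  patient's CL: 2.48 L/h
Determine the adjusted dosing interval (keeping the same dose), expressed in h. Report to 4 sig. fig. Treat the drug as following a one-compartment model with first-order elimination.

To keep the same average steady-state level, dosing rate must scale with clearance.
CL ratio = 2.48 / 9.15 = 0.2710
New interval (same dose) = 10.9 / 0.2710 = 40.22 h

40.22 h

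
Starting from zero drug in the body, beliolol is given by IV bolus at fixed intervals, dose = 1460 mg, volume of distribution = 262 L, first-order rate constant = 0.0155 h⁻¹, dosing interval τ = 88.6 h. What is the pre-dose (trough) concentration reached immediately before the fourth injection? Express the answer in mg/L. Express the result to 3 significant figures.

1.86 mg/L

C₀ per dose = Dose / Vd = 1460 / 262 = 5.573 mg/L
Fraction remaining after one interval: r = e^(−kτ) = e^(−0.01550 × 88.6) = 0.2533
Before dose 4, 3 doses have been given (aged 1τ, 2τ, 3τ).
C_trough = C₀ × (r + r² + … + r^3) = C₀ × r(1−r^3)/(1−r)
        = 5.573 × 0.2533 × (1 − 0.01625) / (1 − 0.2533) = 1.860 mg/L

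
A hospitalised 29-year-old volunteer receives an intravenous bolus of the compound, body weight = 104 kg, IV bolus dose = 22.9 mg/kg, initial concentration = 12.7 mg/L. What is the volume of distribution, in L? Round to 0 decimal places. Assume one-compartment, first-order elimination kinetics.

Dose = 22.9 × 104 = 2382 mg
Vd = Dose / C₀ = 2382 / 12.7 = 187.6 L

188 L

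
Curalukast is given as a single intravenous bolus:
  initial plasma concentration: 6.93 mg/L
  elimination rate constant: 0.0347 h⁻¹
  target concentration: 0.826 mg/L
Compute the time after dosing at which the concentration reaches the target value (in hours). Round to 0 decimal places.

t = ln(C₀ / C) / k = ln(6.930 / 0.826) / 0.03470
  = ln(8.390) / 0.03470 = 2.127 / 0.03470 = 61.30 h

61 h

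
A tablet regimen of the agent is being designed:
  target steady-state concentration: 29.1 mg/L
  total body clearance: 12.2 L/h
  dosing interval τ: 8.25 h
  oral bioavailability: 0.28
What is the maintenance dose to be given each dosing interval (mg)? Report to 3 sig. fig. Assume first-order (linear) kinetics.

At steady state, F × (Dose/τ) = Css × CL.
Dose = Css × CL × τ / F = 29.1 × 12.20 × 8.25 / 0.28 = 10460 mg

10500 mg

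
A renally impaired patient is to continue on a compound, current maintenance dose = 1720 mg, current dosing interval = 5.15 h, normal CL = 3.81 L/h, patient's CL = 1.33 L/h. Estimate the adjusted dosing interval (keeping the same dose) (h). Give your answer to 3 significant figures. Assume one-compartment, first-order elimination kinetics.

To keep the same average steady-state level, dosing rate must scale with clearance.
CL ratio = 1.33 / 3.81 = 0.3491
New interval (same dose) = 5.15 / 0.3491 = 14.75 h

14.8 h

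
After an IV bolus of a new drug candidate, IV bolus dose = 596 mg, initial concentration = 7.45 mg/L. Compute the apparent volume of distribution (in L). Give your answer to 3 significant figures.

Vd = Dose / C₀ = 596.0 / 7.45 = 80.00 L

80.0 L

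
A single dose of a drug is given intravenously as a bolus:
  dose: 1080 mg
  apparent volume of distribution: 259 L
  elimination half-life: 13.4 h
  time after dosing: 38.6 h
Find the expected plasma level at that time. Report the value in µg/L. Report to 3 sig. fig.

566 µg/L

C₀ = Dose / Vd = 1080 / 259 = 4.170 mg/L
k = ln2 / t½ = 0.693147 / 13.4 = 0.05173 h⁻¹
C = C₀ · e^(−k·t) = 4.170 × e^(−0.05173 × 38.6)
  = 4.170 × 0.1358 = 0.5663 mg/L
Convert: 0.5663 mg/L × 1000 = 566.3 µg/L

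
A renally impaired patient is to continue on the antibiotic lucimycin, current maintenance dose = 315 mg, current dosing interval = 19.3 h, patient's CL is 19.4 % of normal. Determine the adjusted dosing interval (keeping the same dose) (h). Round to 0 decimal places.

99 h

To keep the same average steady-state level, dosing rate must scale with clearance.
CL ratio = 19.4 / 100 = 0.1940
New interval (same dose) = 19.3 / 0.1940 = 99.48 h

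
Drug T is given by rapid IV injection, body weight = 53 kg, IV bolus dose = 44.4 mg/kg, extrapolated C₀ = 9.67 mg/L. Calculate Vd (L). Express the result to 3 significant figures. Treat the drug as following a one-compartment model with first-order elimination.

243 L

Dose = 44.4 × 53 = 2353 mg
Vd = Dose / C₀ = 2353 / 9.67 = 243.3 L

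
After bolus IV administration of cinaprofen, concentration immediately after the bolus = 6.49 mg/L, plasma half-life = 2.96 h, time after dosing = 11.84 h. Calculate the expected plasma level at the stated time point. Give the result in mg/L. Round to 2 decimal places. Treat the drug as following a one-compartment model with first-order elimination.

0.41 mg/L

k = ln2 / t½ = 0.693147 / 2.96 = 0.2342 h⁻¹
t / t½ = 11.84 / 2.96 = 4 half-lives
C = C₀ × (1/2)^4 = 6.490 × 0.06250 = 0.4056 mg/L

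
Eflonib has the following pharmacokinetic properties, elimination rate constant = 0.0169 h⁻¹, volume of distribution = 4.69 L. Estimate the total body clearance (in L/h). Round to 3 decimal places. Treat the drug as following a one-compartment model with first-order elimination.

0.079 L/h

CL = k × Vd = 0.0169 × 4.69 = 0.07926 L/h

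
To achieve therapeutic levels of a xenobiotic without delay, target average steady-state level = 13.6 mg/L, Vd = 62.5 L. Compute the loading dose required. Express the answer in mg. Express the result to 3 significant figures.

LD = Css × Vd = 13.6 × 62.5 = 850.0 mg

850 mg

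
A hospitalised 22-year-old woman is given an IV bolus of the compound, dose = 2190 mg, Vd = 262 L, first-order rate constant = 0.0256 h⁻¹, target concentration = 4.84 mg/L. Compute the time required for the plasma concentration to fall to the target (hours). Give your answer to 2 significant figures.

21 h

C₀ = Dose / Vd = 2190 / 262 = 8.359 mg/L
t = ln(C₀ / C) / k = ln(8.359 / 4.84) / 0.02560
  = ln(1.727) / 0.02560 = 0.5464 / 0.02560 = 21.34 h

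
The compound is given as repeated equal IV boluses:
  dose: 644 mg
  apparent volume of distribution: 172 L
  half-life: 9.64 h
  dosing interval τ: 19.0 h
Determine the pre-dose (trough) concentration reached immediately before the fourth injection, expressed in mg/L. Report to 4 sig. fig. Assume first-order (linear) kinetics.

1.261 mg/L

C₀ per dose = Dose / Vd = 644 / 172 = 3.744 mg/L
k = ln2 / t½ = 0.693147 / 9.64 = 0.07190 h⁻¹
Fraction remaining after one interval: r = e^(−kτ) = e^(−0.07190 × 19.0) = 0.2551
Before dose 4, 3 doses have been given (aged 1τ, 2τ, 3τ).
C_trough = C₀ × (r + r² + … + r^3) = C₀ × r(1−r^3)/(1−r)
        = 3.744 × 0.2551 × (1 − 0.01660) / (1 − 0.2551) = 1.261 mg/L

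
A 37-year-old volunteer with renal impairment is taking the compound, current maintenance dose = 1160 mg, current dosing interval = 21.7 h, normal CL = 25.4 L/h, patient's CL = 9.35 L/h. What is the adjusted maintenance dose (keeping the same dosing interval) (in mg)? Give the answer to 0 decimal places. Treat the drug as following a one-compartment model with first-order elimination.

To keep the same average steady-state level, dosing rate must scale with clearance.
CL ratio = 9.35 / 25.4 = 0.3681
New dose (same interval) = 1160 × 0.3681 = 427.0 mg

427 mg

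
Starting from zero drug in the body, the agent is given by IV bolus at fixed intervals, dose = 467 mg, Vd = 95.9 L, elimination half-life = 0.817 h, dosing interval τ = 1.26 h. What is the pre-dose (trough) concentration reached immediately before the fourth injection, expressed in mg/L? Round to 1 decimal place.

2.4 mg/L

C₀ per dose = Dose / Vd = 467 / 95.9 = 4.870 mg/L
k = ln2 / t½ = 0.693147 / 0.817 = 0.8484 h⁻¹
Fraction remaining after one interval: r = e^(−kτ) = e^(−0.8484 × 1.26) = 0.3434
Before dose 4, 3 doses have been given (aged 1τ, 2τ, 3τ).
C_trough = C₀ × (r + r² + … + r^3) = C₀ × r(1−r^3)/(1−r)
        = 4.870 × 0.3434 × (1 − 0.04049) / (1 − 0.3434) = 2.444 mg/L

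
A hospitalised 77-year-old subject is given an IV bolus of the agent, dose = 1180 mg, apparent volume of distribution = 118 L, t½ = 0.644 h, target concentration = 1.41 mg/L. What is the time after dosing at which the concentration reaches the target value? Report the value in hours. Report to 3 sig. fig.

1.82 h

C₀ = Dose / Vd = 1180 / 118 = 10.00 mg/L
k = ln2 / t½ = 0.693147 / 0.644 = 1.076 h⁻¹
t = ln(C₀ / C) / k = ln(10.00 / 1.41) / 1.076
  = ln(7.092) / 1.076 = 1.959 / 1.076 = 1.821 h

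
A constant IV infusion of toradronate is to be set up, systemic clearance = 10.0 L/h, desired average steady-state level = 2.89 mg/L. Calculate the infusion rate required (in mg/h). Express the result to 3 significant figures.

At steady state, infusion rate R₀ = Css × CL = 2.89 × 10.00 = 28.90 mg/h

28.9 mg/h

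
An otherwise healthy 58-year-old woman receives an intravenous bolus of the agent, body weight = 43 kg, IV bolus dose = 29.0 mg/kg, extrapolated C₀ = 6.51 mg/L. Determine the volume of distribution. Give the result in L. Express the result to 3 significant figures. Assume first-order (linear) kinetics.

Dose = 29.0 × 43 = 1247 mg
Vd = Dose / C₀ = 1247 / 6.51 = 191.6 L

192 L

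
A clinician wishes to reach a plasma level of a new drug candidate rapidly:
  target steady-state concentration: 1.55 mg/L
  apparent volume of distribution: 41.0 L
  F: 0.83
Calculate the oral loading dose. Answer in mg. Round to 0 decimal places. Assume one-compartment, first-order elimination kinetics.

LD = Css × Vd / F = 1.55 × 41.0 / 0.83 = 76.57 mg

77 mg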